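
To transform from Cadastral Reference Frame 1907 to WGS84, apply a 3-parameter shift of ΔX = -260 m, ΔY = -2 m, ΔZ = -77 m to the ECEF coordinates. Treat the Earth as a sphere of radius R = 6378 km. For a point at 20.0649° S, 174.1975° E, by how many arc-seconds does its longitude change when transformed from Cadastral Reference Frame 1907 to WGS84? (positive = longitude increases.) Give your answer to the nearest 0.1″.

Δλ = 1.0″

sin φ = -0.343084, cos φ = 0.939305, sin λ = 0.101100, cos λ = -0.994876.
East component: ΔE = −sin λ·ΔX + cos λ·ΔY = −(0.101100)(-260) + (-0.994876)(-2) = 28.28 m.
1° of latitude spans πR/180 = 111317 m; at latitude φ, 1° of longitude spans that × cos φ = 104560.7 m, so Δλ = 28.28 / 104560.7 × 3600 = 0.974″.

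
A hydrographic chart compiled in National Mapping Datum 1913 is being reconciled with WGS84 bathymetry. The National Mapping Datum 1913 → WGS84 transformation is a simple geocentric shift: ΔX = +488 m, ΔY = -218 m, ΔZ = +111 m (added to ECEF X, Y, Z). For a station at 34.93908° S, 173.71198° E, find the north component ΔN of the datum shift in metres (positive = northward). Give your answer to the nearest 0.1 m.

At φ = -34.93908°, λ = 173.71198°: sin φ = -0.572705, cos φ = 0.819761, sin λ = 0.109526, cos λ = -0.993984.
ΔN = −sin φ cos λ·ΔX − sin φ sin λ·ΔY + cos φ·ΔZ = −(-0.572705)(-0.993984)(488) − (-0.572705)(0.109526)(-218) + (0.819761)(111) = -200.48 m.

ΔN = -200.5 m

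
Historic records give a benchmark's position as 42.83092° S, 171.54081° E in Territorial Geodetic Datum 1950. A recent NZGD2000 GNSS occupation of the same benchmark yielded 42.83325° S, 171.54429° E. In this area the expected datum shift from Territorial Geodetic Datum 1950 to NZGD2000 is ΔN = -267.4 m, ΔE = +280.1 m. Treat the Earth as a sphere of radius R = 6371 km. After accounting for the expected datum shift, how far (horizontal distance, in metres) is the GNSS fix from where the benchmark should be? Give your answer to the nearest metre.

Observed coordinate differences: Δφ = -0.00233°, Δλ = +0.00348°.
Converting to metres (1° lat = 111195 m, cos φ = 0.733363): observed ΔN = -259.1 m, observed ΔE = 283.8 m.
Subtracting the expected shift leaves a residual of -259.1 − (-267.4) = 8.3 m north and 283.8 − (280.1) = 3.7 m east.
Residual distance = √(8.3² + 3.7²) = 9.1 m.

9 m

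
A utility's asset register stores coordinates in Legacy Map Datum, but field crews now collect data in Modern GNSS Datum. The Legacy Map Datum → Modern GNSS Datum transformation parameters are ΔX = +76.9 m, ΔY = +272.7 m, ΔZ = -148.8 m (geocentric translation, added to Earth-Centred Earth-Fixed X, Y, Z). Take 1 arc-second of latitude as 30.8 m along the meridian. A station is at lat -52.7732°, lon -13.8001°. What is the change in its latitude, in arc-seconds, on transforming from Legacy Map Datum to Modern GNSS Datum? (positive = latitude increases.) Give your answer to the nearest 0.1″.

sin φ = -0.796247, cos φ = 0.604972, sin λ = -0.238535, cos λ = 0.971134.
North component: ΔN = −sin φ cos λ·ΔX − sin φ sin λ·ΔY + cos φ·ΔZ = −(-0.796247)(0.971134)(76.9) − (-0.796247)(-0.238535)(272.7) + (0.604972)(-148.8) = -82.35 m.
1° of latitude spans 3600 × 30.80 = 110880 m, so Δφ = -82.35 / 110880 × 3600 = -2.674″.

Δφ = -2.7″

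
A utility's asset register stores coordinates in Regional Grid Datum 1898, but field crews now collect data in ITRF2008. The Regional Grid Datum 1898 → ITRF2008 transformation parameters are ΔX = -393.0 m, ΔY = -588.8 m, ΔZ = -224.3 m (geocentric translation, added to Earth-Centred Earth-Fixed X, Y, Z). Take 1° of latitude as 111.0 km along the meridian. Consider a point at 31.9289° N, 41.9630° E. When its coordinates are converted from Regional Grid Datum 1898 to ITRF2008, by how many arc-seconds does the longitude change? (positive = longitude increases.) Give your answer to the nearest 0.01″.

sin φ = 0.528866, cos φ = 0.848705, sin λ = 0.668651, cos λ = 0.743577.
East component: ΔE = −sin λ·ΔX + cos λ·ΔY = −(0.668651)(-393.0) + (0.743577)(-588.8) = -175.04 m.
1° of latitude spans 111000 m; at latitude φ, 1° of longitude spans that × cos φ = 94206.3 m, so Δλ = -175.04 / 94206.3 × 3600 = -6.689″.

Δλ = -6.69″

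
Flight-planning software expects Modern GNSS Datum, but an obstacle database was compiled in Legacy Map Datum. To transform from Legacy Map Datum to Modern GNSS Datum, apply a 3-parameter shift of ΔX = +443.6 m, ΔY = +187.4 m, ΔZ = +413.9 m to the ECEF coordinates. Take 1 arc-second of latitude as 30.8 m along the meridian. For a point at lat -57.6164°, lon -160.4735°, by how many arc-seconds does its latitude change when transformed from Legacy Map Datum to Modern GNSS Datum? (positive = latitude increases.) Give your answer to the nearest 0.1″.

sin φ = -0.844481, cos φ = 0.535585, sin λ = -0.334243, cos λ = -0.942487.
North component: ΔN = −sin φ cos λ·ΔX − sin φ sin λ·ΔY + cos φ·ΔZ = −(-0.844481)(-0.942487)(443.6) − (-0.844481)(-0.334243)(187.4) + (0.535585)(413.9) = -184.28 m.
1° of latitude spans 3600 × 30.80 = 110880 m, so Δφ = -184.28 / 110880 × 3600 = -5.983″.

Δφ = -6.0″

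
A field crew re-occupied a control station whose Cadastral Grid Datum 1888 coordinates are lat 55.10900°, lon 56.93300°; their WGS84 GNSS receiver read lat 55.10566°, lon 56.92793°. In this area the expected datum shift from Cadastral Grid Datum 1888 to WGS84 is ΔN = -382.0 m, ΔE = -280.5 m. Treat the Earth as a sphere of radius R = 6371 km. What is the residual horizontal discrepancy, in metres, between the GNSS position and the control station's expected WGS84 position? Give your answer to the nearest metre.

43 m

Observed coordinate differences: Δφ = -0.00334°, Δλ = -0.00507°.
Converting to metres (1° lat = 111195 m, cos φ = 0.572017): observed ΔN = -371.4 m, observed ΔE = -322.5 m.
Subtracting the expected shift leaves a residual of -371.4 − (-382.0) = 10.6 m north and -322.5 − (-280.5) = -42.0 m east.
Residual distance = √(10.6² + (-42.0)²) = 43.3 m.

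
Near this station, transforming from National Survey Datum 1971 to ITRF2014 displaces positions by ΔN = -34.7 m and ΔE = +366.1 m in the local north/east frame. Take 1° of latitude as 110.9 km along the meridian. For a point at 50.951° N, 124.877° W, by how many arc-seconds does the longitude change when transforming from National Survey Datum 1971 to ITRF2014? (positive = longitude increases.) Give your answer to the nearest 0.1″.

Δλ = 18.9″

At latitude 50.951°, cos φ = 0.629985.
1° of longitude at this latitude = 110.9 × cos φ = 69.87 km, so Δλ = 366.1 / 69865.3 = 0.0052401° = 18.864″.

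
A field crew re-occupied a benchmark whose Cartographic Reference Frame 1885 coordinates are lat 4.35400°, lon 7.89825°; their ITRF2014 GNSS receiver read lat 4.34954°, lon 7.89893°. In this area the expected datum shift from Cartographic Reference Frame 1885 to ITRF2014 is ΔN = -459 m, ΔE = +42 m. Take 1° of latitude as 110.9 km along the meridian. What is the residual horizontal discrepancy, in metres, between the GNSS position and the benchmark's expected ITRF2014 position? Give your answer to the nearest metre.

Observed coordinate differences: Δφ = -0.00446°, Δλ = +0.00068°.
Converting to metres (1° lat = 110900 m, cos φ = 0.997114): observed ΔN = -494.6 m, observed ΔE = 75.2 m.
Subtracting the expected shift leaves a residual of -494.6 − (-459) = -35.6 m north and 75.2 − (42) = 33.2 m east.
Residual distance = √((-35.6)² + 33.2²) = 48.7 m.

49 m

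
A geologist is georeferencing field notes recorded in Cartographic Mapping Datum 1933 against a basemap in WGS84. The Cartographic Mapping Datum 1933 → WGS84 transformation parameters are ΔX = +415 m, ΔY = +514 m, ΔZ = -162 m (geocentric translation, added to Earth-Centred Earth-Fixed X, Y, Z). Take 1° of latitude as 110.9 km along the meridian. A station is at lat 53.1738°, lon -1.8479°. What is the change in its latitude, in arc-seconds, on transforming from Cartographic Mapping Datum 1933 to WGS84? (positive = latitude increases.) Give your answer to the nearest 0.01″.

sin φ = 0.800457, cos φ = 0.599390, sin λ = -0.032246, cos λ = 0.999480.
North component: ΔN = −sin φ cos λ·ΔX − sin φ sin λ·ΔY + cos φ·ΔZ = −(0.800457)(0.999480)(415) − (0.800457)(-0.032246)(514) + (0.599390)(-162) = -415.85 m.
1° of latitude spans 110900 m, so Δφ = -415.85 / 110900 × 3600 = -13.499″.

Δφ = -13.50″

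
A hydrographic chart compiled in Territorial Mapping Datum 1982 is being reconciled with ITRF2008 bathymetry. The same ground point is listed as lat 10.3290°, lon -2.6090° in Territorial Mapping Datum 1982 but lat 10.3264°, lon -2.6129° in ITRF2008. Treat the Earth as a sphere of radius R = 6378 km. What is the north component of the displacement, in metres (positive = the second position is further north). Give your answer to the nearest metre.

ΔN = -289 m

Δφ = 10.3264° − 10.3290° = -0.0026°; Δλ = -2.6129° − -2.6090° = -0.0039°.
1° along a meridian = πR/180 = 111317 m.
ΔN = Δφ × 111317 = -289.4 m; ΔE = Δλ × 111317 × cos(10.3290°) = -0.0039 × 111317 × 0.983794 = -427.1 m.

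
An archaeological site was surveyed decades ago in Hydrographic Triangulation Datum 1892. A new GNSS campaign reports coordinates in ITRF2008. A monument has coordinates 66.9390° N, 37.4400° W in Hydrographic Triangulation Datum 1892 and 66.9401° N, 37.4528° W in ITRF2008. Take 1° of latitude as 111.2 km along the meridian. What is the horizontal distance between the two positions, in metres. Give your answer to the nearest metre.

Δφ = 66.9401° − 66.9390° = +0.0011°; Δλ = -37.4528° − -37.4400° = -0.0128°.
ΔN = Δφ × 111200 = 122.3 m; ΔE = Δλ × 111200 × cos(66.9390°) = -0.0128 × 111200 × 0.391711 = -557.5 m.
Distance = √(ΔE² + ΔN²) = √((-557.5)² + 122.3²) = 570.8 m.

571 m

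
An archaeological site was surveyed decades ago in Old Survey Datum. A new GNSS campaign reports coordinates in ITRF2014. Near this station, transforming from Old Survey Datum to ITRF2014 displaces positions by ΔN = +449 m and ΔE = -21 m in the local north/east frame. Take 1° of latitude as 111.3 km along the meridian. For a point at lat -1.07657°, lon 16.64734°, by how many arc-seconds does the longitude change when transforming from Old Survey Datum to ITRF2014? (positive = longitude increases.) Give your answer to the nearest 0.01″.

Δλ = -0.68″

At latitude -1.07657°, cos φ = 0.999823.
1° of longitude at this latitude = 111.3 × cos φ = 111.28 km, so Δλ = -21.0 / 111280.4 = -0.0001887° = -0.679″.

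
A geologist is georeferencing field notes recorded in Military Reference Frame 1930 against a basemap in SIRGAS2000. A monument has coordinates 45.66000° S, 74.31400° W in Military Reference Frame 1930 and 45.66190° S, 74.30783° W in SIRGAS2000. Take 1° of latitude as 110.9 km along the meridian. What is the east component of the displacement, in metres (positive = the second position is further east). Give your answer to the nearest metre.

ΔE = 478 m

Δφ = -45.66190° − -45.66000° = -0.00190°; Δλ = -74.30783° − -74.31400° = +0.00617°.
ΔN = Δφ × 110900 = -210.7 m; ΔE = Δλ × 110900 × cos(-45.66000°) = +0.00617 × 110900 × 0.698915 = 478.2 m.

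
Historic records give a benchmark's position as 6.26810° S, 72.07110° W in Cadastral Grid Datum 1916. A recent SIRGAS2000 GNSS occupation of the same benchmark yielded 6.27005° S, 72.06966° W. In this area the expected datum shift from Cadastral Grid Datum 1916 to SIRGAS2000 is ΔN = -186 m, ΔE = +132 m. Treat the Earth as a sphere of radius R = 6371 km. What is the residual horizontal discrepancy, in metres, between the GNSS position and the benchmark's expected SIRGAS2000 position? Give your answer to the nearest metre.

41 m

Observed coordinate differences: Δφ = -0.00195°, Δλ = +0.00144°.
Converting to metres (1° lat = 111195 m, cos φ = 0.994022): observed ΔN = -216.8 m, observed ΔE = 159.2 m.
Subtracting the expected shift leaves a residual of -216.8 − (-186) = -30.8 m north and 159.2 − (132) = 27.2 m east.
Residual distance = √((-30.8)² + 27.2²) = 41.1 m.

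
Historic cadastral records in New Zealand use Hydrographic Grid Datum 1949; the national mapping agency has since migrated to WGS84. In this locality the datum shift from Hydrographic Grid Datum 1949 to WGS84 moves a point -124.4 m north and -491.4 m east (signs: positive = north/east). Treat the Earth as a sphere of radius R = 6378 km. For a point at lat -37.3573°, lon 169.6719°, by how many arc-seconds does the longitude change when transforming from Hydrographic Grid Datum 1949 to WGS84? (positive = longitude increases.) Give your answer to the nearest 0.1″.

At latitude -37.3573°, cos φ = 0.794867.
One radian of longitude at latitude φ spans R cos φ, so Δλ = ΔE / (R cos φ) = -491.4 / (6378000 × 0.794867) = -9.6930e-05 rad = -19.993″.

Δλ = -20.0″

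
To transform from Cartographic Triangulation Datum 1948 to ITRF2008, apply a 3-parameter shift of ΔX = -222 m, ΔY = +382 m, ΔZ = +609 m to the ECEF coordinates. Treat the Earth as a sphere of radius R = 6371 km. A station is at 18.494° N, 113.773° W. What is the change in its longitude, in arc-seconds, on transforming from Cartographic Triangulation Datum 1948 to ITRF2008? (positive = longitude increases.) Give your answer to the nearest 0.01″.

Δλ = -12.19″

sin φ = 0.317205, cos φ = 0.948357, sin λ = -0.915150, cos λ = -0.403114.
East component: ΔE = −sin λ·ΔX + cos λ·ΔY = −(-0.915150)(-222) + (-0.403114)(382) = -357.15 m.
1° of latitude spans πR/180 = 111195 m; at latitude φ, 1° of longitude spans that × cos φ = 105452.5 m, so Δλ = -357.15 / 105452.5 × 3600 = -12.193″.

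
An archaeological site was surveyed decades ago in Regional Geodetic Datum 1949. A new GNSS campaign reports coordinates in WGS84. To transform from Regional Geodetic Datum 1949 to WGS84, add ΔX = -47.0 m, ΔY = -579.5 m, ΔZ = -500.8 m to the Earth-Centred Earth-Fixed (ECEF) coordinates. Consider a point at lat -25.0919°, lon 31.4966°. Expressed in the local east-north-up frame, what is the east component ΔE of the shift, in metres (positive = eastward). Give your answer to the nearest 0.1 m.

ΔE = -469.6 m

The local east axis at (φ, λ) is (−sin λ, cos λ, 0), so ΔE = −sin(31.4966°)·(-47.0) + cos(31.4966°)·(-579.5) = -469.57 m.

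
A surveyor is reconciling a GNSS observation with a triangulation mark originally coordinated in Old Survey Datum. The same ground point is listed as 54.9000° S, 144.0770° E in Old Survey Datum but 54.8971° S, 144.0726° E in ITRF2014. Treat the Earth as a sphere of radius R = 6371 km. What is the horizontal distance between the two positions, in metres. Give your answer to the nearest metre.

Δφ = -54.8971° − -54.9000° = +0.0029°; Δλ = 144.0726° − 144.0770° = -0.0044°.
1° along a meridian = πR/180 = 111195 m.
ΔN = Δφ × 111195 = 322.5 m; ΔE = Δλ × 111195 × cos(-54.9000°) = -0.0044 × 111195 × 0.575005 = -281.3 m.
Distance = √(ΔE² + ΔN²) = √((-281.3)² + 322.5²) = 427.9 m.

428 m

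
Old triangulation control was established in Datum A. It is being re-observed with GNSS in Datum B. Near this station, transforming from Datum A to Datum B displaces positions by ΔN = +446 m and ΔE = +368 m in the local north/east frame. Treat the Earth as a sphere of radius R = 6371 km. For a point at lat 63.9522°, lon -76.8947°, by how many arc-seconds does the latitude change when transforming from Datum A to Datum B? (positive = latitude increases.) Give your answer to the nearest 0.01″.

Δφ = 14.44″

On a sphere of radius R, 1 rad of latitude = R, so Δφ = ΔN / R = 446.0 / 6371000 = 7.0005e-05 rad = 14.440″.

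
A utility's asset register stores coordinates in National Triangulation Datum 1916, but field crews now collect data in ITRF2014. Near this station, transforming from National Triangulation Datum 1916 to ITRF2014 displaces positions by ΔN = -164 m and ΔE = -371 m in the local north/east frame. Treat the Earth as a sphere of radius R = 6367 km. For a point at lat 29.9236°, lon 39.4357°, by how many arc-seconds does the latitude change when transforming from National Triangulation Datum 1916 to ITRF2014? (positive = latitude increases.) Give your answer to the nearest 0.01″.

On a sphere of radius R, 1 rad of latitude = R, so Δφ = ΔN / R = -164.0 / 6367000 = -2.5758e-05 rad = -5.313″.

Δφ = -5.31″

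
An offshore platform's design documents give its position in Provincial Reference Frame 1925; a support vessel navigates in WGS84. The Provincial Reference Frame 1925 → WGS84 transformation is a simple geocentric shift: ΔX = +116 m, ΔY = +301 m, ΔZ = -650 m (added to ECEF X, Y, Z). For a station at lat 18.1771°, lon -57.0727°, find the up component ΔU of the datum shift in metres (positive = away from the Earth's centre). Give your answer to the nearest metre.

ΔU = -383 m

The local up (radial) axis is (cos φ cos λ, cos φ sin λ, sin φ), giving ΔU = 59.908 − 240.040 − 202.771 = -382.90 m.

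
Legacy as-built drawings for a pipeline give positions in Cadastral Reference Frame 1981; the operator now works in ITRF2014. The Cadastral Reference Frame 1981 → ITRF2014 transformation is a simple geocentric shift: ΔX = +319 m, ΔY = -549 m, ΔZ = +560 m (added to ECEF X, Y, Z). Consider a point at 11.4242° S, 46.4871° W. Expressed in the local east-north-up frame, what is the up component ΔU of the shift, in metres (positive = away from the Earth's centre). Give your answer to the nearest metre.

At φ = -11.4242°, λ = -46.4871°: sin φ = -0.198071, cos φ = 0.980188, sin λ = -0.725219, cos λ = 0.688518.
ΔU = cos φ cos λ·ΔX + cos φ sin λ·ΔY + sin φ·ΔZ = (0.980188)(0.688518)(319) + (0.980188)(-0.725219)(-549) + (-0.198071)(560) = 494.62 m.

ΔU = 495 m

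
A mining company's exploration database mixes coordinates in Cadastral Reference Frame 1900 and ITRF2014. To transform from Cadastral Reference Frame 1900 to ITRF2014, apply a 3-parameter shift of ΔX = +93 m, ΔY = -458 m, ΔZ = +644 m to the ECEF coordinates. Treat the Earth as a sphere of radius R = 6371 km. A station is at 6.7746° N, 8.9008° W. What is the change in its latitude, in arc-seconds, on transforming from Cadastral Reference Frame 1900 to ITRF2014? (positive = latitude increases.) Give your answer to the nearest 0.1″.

Δφ = 20.1″

sin φ = 0.117964, cos φ = 0.993018, sin λ = -0.154724, cos λ = 0.987958.
North component: ΔN = −sin φ cos λ·ΔX − sin φ sin λ·ΔY + cos φ·ΔZ = −(0.117964)(0.987958)(93) − (0.117964)(-0.154724)(-458) + (0.993018)(644) = 620.31 m.
1° of latitude spans πR/180 = 111195 m, so Δφ = 620.31 / 111195 × 3600 = 20.083″.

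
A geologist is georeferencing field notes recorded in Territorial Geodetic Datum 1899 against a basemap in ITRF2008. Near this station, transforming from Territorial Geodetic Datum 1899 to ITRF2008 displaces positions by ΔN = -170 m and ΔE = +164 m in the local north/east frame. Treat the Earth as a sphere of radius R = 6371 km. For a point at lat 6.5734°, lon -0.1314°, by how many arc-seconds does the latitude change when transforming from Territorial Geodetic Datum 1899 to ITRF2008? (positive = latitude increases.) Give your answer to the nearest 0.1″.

On a sphere of radius R, 1 rad of latitude = R, so Δφ = ΔN / R = -170.0 / 6371000 = -2.6683e-05 rad = -5.504″.

Δφ = -5.5″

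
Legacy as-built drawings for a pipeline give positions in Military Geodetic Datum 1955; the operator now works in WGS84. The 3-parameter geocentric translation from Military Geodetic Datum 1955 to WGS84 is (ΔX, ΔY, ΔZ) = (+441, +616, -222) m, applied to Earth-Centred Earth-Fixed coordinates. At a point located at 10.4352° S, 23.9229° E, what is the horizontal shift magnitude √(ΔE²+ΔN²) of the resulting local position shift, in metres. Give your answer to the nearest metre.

397 m

The local east axis at (φ, λ) is (−sin λ, cos λ, 0), so ΔE = −sin(23.9229°)·441 + cos(23.9229°)·616 = 384.25 m.
The local north axis is (−sin φ cos λ, −sin φ sin λ, cos φ), giving ΔN = 73.013 + 45.243 − 218.328 = -100.07 m.
Horizontal magnitude = √(ΔE² + ΔN²) = √(384.25² + (-100.07)²) = 397.07 m.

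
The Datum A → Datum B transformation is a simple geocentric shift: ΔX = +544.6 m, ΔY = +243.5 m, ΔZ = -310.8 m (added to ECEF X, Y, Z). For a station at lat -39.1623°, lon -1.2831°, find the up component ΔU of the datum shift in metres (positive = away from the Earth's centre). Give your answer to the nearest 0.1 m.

ΔU = 614.2 m

At φ = -39.1623°, λ = -1.2831°: sin φ = -0.631519, cos φ = 0.775360, sin λ = -0.022392, cos λ = 0.999749.
ΔU = cos φ cos λ·ΔX + cos φ sin λ·ΔY + sin φ·ΔZ = (0.775360)(0.999749)(544.6) + (0.775360)(-0.022392)(243.5) + (-0.631519)(-310.8) = 614.20 m.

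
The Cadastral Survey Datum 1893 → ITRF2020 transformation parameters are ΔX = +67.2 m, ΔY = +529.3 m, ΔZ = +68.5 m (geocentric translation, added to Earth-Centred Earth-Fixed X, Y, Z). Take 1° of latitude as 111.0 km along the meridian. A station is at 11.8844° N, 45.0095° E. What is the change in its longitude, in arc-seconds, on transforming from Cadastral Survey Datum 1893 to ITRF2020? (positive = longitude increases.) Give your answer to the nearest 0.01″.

sin φ = 0.205938, cos φ = 0.978565, sin λ = 0.707224, cos λ = 0.706990.
East component: ΔE = −sin λ·ΔX + cos λ·ΔY = −(0.707224)(67.2) + (0.706990)(529.3) = 326.68 m.
1° of latitude spans 111000 m; at latitude φ, 1° of longitude spans that × cos φ = 108620.7 m, so Δλ = 326.68 / 108620.7 × 3600 = 10.827″.

Δλ = 10.83″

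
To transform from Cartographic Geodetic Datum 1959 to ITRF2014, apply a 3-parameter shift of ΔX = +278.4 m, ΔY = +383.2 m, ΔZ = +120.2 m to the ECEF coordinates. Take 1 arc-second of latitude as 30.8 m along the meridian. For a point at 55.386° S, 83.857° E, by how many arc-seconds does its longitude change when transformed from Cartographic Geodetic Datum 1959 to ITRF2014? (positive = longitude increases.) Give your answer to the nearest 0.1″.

sin φ = -0.822998, cos φ = 0.568045, sin λ = 0.994258, cos λ = 0.107010.
East component: ΔE = −sin λ·ΔX + cos λ·ΔY = −(0.994258)(278.4) + (0.107010)(383.2) = -235.80 m.
1° of latitude spans 3600 × 30.80 = 110880 m; at latitude φ, 1° of longitude spans that × cos φ = 62984.8 m, so Δλ = -235.80 / 62984.8 × 3600 = -13.477″.

Δλ = -13.5″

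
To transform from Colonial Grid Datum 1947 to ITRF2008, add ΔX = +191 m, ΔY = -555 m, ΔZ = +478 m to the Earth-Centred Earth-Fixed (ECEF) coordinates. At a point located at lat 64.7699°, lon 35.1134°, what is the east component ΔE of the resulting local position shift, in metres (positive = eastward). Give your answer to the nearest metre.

At φ = 64.7699°, λ = 35.1134°: sin φ = 0.904603, cos φ = 0.426255, sin λ = 0.575197, cos λ = 0.818015.
ΔE = −sin λ·ΔX + cos λ·ΔY = −(0.575197)·(191) + (0.818015)·(-555) = -563.86 m.

ΔE = -564 m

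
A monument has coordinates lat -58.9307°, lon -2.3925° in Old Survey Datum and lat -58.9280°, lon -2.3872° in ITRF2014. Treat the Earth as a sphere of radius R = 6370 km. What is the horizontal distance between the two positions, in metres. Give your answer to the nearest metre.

427 m

Δφ = -58.9280° − -58.9307° = +0.0027°; Δλ = -2.3872° − -2.3925° = +0.0053°.
1° along a meridian = πR/180 = 111177 m.
ΔN = Δφ × 111177 = 300.2 m; ΔE = Δλ × 111177 × cos(-58.9307°) = +0.0053 × 111177 × 0.516074 = 304.1 m.
Distance = √(ΔE² + ΔN²) = √(304.1² + 300.2²) = 427.3 m.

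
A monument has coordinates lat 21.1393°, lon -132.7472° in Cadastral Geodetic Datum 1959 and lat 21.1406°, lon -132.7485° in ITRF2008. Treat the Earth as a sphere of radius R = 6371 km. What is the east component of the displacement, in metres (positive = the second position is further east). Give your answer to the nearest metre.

Δφ = 21.1406° − 21.1393° = +0.0013°; Δλ = -132.7485° − -132.7472° = -0.0013°.
1° along a meridian = πR/180 = 111195 m.
ΔN = Δφ × 111195 = 144.6 m; ΔE = Δλ × 111195 × cos(21.1393°) = -0.0013 × 111195 × 0.932706 = -134.8 m.

ΔE = -135 m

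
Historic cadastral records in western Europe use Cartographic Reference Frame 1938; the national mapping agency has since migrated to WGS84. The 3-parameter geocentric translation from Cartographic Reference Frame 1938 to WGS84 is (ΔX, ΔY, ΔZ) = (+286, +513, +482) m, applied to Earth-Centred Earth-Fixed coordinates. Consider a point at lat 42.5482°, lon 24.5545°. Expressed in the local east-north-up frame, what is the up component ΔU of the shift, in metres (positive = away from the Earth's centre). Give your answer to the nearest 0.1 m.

ΔU = 674.6 m

The local up (radial) axis is (cos φ cos λ, cos φ sin λ, sin φ), giving ΔU = 191.644 + 157.053 + 325.933 = 674.63 m.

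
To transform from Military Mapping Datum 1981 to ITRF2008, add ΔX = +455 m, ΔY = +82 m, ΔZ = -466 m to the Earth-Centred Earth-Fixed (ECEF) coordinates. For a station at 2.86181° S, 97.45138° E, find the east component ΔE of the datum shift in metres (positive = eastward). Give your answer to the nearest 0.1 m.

ΔE = -461.8 m

The local east axis at (φ, λ) is (−sin λ, cos λ, 0), so ΔE = −sin(97.45138°)·455 + cos(97.45138°)·82 = -461.79 m.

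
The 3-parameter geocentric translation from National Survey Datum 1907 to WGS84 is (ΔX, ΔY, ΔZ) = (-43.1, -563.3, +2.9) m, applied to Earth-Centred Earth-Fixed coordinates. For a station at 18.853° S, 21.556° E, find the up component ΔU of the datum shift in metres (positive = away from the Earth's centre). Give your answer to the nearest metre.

The local up (radial) axis is (cos φ cos λ, cos φ sin λ, sin φ), giving ΔU = -37.935 − 195.859 − 0.937 = -234.73 m.

ΔU = -235 m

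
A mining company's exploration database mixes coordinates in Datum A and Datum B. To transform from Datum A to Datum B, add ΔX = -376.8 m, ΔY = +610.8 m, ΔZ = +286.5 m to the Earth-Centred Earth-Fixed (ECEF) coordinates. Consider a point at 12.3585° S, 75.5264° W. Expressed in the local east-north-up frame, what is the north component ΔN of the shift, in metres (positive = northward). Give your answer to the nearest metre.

The local north axis is (−sin φ cos λ, −sin φ sin λ, cos φ), giving ΔN = -20.156 − 126.579 + 279.861 = 133.13 m.

ΔN = 133 m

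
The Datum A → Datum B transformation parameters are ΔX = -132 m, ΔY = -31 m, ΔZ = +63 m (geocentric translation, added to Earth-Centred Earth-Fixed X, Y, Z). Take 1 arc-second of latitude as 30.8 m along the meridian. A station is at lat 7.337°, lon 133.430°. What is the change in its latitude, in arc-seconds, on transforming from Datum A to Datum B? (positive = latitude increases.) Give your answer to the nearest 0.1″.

sin φ = 0.127705, cos φ = 0.991812, sin λ = 0.726215, cos λ = -0.687468.
North component: ΔN = −sin φ cos λ·ΔX − sin φ sin λ·ΔY + cos φ·ΔZ = −(0.127705)(-0.687468)(-132) − (0.127705)(0.726215)(-31) + (0.991812)(63) = 53.77 m.
1° of latitude spans 3600 × 30.80 = 110880 m, so Δφ = 53.77 / 110880 × 3600 = 1.746″.

Δφ = 1.7″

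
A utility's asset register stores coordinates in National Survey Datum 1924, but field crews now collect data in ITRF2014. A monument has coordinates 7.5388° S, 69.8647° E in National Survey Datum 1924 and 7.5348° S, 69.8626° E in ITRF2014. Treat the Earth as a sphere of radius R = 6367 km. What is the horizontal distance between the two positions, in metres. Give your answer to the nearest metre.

Δφ = -7.5348° − -7.5388° = +0.0040°; Δλ = 69.8626° − 69.8647° = -0.0021°.
1° along a meridian = πR/180 = 111125 m.
ΔN = Δφ × 111125 = 444.5 m; ΔE = Δλ × 111125 × cos(-7.5388°) = -0.0021 × 111125 × 0.991356 = -231.3 m.
Distance = √(ΔE² + ΔN²) = √((-231.3)² + 444.5²) = 501.1 m.

501 m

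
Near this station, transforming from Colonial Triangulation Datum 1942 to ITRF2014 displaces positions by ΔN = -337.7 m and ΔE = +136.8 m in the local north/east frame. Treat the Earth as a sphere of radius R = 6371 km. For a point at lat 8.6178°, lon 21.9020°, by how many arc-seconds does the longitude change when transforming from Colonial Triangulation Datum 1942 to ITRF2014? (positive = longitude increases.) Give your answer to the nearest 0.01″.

Δλ = 4.48″

At latitude 8.6178°, cos φ = 0.988710.
One radian of longitude at latitude φ spans R cos φ, so Δλ = ΔE / (R cos φ) = 136.8 / (6371000 × 0.988710) = 2.1717e-05 rad = 4.480″.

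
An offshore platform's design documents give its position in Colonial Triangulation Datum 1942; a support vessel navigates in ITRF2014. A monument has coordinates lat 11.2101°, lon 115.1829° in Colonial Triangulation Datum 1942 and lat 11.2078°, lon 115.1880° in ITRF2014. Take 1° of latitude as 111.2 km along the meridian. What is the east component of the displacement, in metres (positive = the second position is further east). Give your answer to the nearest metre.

ΔE = 556 m

Δφ = 11.2078° − 11.2101° = -0.0023°; Δλ = 115.1880° − 115.1829° = +0.0051°.
ΔN = Δφ × 111200 = -255.8 m; ΔE = Δλ × 111200 × cos(11.2101°) = +0.0051 × 111200 × 0.980921 = 556.3 m.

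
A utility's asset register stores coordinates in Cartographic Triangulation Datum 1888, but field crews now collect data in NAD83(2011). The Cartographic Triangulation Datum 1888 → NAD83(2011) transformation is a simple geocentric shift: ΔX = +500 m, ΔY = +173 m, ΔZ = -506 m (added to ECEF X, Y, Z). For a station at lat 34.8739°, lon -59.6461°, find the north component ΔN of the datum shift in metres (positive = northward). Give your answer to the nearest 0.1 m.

At φ = 34.8739°, λ = -59.6461°: sin φ = 0.571772, cos φ = 0.820412, sin λ = -0.862921, cos λ = 0.505340.
ΔN = −sin φ cos λ·ΔX − sin φ sin λ·ΔY + cos φ·ΔZ = −(0.571772)(0.505340)(500) − (0.571772)(-0.862921)(173) + (0.820412)(-506) = -474.24 m.

ΔN = -474.2 m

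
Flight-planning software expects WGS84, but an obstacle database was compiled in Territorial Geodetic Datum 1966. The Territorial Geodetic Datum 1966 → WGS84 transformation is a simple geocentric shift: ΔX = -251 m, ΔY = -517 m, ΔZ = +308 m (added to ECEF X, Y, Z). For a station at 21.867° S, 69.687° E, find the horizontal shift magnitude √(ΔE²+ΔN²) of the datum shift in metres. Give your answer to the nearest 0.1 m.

The local east axis at (φ, λ) is (−sin λ, cos λ, 0), so ΔE = −sin(69.687°)·(-251) + cos(69.687°)·(-517) = 55.91 m.
The local north axis is (−sin φ cos λ, −sin φ sin λ, cos φ), giving ΔN = -32.453 − 180.583 + 285.840 = 72.80 m.
Horizontal magnitude = √(ΔE² + ΔN²) = √(55.91² + 72.80²) = 91.80 m.

91.8 m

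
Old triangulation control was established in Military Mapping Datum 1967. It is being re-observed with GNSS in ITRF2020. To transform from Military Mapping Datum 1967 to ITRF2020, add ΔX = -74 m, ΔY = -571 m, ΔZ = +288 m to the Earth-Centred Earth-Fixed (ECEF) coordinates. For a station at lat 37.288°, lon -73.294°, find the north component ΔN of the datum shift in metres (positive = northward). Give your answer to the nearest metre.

At φ = 37.288°, λ = -73.294°: sin φ = 0.605822, cos φ = 0.795600, sin λ = -0.957792, cos λ = 0.287461.
ΔN = −sin φ cos λ·ΔX − sin φ sin λ·ΔY + cos φ·ΔZ = −(0.605822)(0.287461)(-74) − (0.605822)(-0.957792)(-571) + (0.795600)(288) = -89.30 m.

ΔN = -89 m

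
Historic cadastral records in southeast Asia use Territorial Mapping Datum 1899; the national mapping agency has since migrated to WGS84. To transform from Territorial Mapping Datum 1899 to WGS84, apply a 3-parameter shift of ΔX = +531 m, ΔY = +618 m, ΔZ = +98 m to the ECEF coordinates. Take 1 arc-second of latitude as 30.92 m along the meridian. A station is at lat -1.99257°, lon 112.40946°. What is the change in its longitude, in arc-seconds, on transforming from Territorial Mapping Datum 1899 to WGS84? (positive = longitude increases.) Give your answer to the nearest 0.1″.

Δλ = -23.5″

sin φ = -0.034770, cos φ = 0.999395, sin λ = 0.924483, cos λ = -0.381223.
East component: ΔE = −sin λ·ΔX + cos λ·ΔY = −(0.924483)(531) + (-0.381223)(618) = -726.50 m.
1° of latitude spans 3600 × 30.92 = 111312 m; at latitude φ, 1° of longitude spans that × cos φ = 111244.7 m, so Δλ = -726.50 / 111244.7 × 3600 = -23.510″.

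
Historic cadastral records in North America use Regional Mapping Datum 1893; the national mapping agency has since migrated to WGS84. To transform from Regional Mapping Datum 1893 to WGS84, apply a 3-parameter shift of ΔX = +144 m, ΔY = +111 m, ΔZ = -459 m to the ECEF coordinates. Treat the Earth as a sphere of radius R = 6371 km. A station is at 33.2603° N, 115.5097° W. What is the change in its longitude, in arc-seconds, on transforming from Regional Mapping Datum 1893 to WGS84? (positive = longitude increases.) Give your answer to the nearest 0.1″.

Δλ = 3.2″

sin φ = 0.548444, cos φ = 0.836188, sin λ = -0.902512, cos λ = -0.430664.
East component: ΔE = −sin λ·ΔX + cos λ·ΔY = −(-0.902512)(144) + (-0.430664)(111) = 82.16 m.
1° of latitude spans πR/180 = 111195 m; at latitude φ, 1° of longitude spans that × cos φ = 92979.8 m, so Δλ = 82.16 / 92979.8 × 3600 = 3.181″.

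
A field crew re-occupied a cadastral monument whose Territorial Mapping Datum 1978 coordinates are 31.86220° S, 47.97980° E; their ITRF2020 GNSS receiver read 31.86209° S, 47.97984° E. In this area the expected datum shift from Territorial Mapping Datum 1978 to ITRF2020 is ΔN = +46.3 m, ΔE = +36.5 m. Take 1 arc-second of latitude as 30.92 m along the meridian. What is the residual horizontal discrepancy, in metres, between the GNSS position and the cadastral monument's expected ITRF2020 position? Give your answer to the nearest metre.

47 m

Observed coordinate differences: Δφ = +0.00011°, Δλ = +0.00004°.
Converting to metres (1° lat = 111312 m, cos φ = 0.849320): observed ΔN = 12.2 m, observed ΔE = 3.8 m.
Subtracting the expected shift leaves a residual of 12.2 − (46.3) = -34.1 m north and 3.8 − (36.5) = -32.7 m east.
Residual distance = √((-34.1)² + (-32.7)²) = 47.2 m.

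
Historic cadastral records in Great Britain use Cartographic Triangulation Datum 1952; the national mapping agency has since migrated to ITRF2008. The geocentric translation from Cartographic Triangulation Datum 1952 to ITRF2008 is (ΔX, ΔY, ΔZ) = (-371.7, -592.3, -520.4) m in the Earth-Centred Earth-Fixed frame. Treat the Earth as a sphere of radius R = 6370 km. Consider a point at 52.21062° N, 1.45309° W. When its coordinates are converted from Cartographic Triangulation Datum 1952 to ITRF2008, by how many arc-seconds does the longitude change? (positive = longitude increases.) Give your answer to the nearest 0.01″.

Δλ = -31.79″

sin φ = 0.790269, cos φ = 0.612761, sin λ = -0.025358, cos λ = 0.999678.
East component: ΔE = −sin λ·ΔX + cos λ·ΔY = −(-0.025358)(-371.7) + (0.999678)(-592.3) = -601.54 m.
1° of latitude spans πR/180 = 111177 m; at latitude φ, 1° of longitude spans that × cos φ = 68125.2 m, so Δλ = -601.54 / 68125.2 × 3600 = -31.787″.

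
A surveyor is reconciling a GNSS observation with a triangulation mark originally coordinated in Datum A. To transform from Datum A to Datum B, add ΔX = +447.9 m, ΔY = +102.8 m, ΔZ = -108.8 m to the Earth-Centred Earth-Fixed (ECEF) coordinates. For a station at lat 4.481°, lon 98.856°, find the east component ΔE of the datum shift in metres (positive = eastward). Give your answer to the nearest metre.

ΔE = -458 m

At φ = 4.481°, λ = 98.856°: sin φ = 0.078129, cos φ = 0.996943, sin λ = 0.988078, cos λ = -0.153952.
ΔE = −sin λ·ΔX + cos λ·ΔY = −(0.988078)·(447.9) + (-0.153952)·(102.8) = -458.39 m.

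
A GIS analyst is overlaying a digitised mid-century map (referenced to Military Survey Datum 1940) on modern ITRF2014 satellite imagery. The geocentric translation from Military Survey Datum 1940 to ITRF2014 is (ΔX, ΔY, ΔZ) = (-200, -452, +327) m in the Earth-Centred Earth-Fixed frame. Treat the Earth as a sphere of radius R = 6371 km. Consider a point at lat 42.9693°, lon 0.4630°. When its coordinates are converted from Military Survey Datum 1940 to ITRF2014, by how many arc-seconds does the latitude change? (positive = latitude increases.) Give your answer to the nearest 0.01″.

Δφ = 12.24″

sin φ = 0.681606, cos φ = 0.731719, sin λ = 0.008081, cos λ = 0.999967.
North component: ΔN = −sin φ cos λ·ΔX − sin φ sin λ·ΔY + cos φ·ΔZ = −(0.681606)(0.999967)(-200) − (0.681606)(0.008081)(-452) + (0.731719)(327) = 378.08 m.
1° of latitude spans πR/180 = 111195 m, so Δφ = 378.08 / 111195 × 3600 = 12.241″.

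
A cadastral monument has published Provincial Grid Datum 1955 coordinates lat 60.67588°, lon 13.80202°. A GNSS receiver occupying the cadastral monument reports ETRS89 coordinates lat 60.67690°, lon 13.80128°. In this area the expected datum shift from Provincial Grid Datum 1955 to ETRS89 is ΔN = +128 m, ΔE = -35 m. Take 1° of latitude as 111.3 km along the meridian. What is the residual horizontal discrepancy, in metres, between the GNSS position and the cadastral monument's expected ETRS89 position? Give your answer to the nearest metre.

Observed coordinate differences: Δφ = +0.00102°, Δλ = -0.00074°.
Converting to metres (1° lat = 111300 m, cos φ = 0.489750): observed ΔN = 113.5 m, observed ΔE = -40.3 m.
Subtracting the expected shift leaves a residual of 113.5 − (128) = -14.5 m north and -40.3 − (-35) = -5.3 m east.
Residual distance = √((-14.5)² + (-5.3)²) = 15.4 m.

15 m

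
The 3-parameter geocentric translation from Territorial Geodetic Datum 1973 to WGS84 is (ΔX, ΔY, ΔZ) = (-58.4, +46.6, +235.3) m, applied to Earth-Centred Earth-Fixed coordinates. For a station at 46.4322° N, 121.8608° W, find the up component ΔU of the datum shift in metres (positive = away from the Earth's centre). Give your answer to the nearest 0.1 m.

ΔU = 164.5 m

The local up (radial) axis is (cos φ cos λ, cos φ sin λ, sin φ), giving ΔU = 21.246 − 27.278 + 170.489 = 164.46 m.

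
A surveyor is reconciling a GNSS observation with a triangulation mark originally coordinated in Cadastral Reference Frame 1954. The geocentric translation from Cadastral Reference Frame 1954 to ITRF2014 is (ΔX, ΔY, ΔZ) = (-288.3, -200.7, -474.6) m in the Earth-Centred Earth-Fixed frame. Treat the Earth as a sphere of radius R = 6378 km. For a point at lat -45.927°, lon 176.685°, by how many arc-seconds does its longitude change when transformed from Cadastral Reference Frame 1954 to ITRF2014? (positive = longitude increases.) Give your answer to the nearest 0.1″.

Δλ = 10.1″

sin φ = -0.718454, cos φ = 0.695574, sin λ = 0.057825, cos λ = -0.998327.
East component: ΔE = −sin λ·ΔX + cos λ·ΔY = −(0.057825)(-288.3) + (-0.998327)(-200.7) = 217.04 m.
1° of latitude spans πR/180 = 111317 m; at latitude φ, 1° of longitude spans that × cos φ = 77429.3 m, so Δλ = 217.04 / 77429.3 × 3600 = 10.091″.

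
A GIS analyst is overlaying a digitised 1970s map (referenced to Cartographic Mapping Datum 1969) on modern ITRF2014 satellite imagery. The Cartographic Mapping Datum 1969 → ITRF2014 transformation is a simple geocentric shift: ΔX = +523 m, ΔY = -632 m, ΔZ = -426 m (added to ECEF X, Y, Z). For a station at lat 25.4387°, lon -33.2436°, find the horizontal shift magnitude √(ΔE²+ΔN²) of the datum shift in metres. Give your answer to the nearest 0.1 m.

At φ = 25.4387°, λ = -33.2436°: sin φ = 0.429545, cos φ = 0.903045, sin λ = -0.548200, cos λ = 0.836347.
ΔE = −sin λ·ΔX + cos λ·ΔY = −(-0.548200)·(523) + (0.836347)·(-632) = -241.86 m.
ΔN = −sin φ cos λ·ΔX − sin φ sin λ·ΔY + cos φ·ΔZ = −(0.429545)(0.836347)(523) − (0.429545)(-0.548200)(-632) + (0.903045)(-426) = -721.41 m.
Horizontal magnitude = √(ΔE² + ΔN²) = √((-241.86)² + (-721.41)²) = 760.87 m.

760.9 m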